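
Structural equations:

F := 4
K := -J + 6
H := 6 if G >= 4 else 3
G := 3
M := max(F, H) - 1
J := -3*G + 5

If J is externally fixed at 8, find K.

-2

The intervention breaks the incoming arrows to J: J := -3*G + 5 no longer applies, and J = 8.
K = -J + 6  [with J=8]  = -2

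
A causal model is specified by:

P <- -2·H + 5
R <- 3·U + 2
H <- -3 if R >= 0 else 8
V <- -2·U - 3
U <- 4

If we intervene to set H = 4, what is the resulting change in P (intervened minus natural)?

do(H=4) replaces the equation H <- -3 if R >= 0 else 8 with the constant H = 4.
P = -2·H + 5  [with H=4]  = -3
Without intervention: R = 3·U + 2  [with U=4]  = 14; H = -3 if R >= 0 else 8  [with R=14]  = -3; P = -2·H + 5  [with H=-3]  = 11.
Change = -3 − 11 = -14.

-14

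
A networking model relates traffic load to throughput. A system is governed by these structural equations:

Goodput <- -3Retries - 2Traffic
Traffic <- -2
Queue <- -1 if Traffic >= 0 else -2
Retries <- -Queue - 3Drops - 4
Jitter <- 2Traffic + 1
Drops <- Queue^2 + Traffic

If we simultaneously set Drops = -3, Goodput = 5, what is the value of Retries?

Setting Drops = -3, Goodput = 5 by intervention discards those variables' equations.
Queue = -1 if Traffic >= 0 else -2  [with Traffic=-2]  = -2
Retries = -Queue - 3Drops - 4  [with Queue=-2, Drops=-3]  = 7

7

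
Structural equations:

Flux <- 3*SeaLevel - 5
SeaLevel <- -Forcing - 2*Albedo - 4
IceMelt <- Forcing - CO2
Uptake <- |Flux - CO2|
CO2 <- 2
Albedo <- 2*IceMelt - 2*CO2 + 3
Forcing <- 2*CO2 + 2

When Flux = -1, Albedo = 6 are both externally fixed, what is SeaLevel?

Setting Flux = -1, Albedo = 6 by intervention discards those variables' equations.
Forcing = 2*CO2 + 2  [with CO2=2]  = 6
SeaLevel = -Forcing - 2*Albedo - 4  [with Forcing=6, Albedo=6]  = -22

-22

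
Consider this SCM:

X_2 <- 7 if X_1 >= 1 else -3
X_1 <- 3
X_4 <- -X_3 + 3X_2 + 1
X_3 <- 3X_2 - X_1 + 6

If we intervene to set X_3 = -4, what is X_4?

The intervention breaks the incoming arrows to X_3: X_3 <- 3X_2 - X_1 + 6 no longer applies, and X_3 = -4.
X_2 = 7 if X_1 >= 1 else -3  [with X_1=3]  = 7
X_4 = -X_3 + 3X_2 + 1  [with X_3=-4, X_2=7]  = 26

26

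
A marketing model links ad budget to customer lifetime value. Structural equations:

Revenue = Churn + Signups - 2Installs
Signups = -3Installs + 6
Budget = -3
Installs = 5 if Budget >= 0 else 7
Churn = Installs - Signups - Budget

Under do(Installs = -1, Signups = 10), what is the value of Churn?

Setting Installs = -1, Signups = 10 by intervention discards those variables' equations.
Churn = Installs - Signups - Budget  [with Installs=-1, Signups=10, Budget=-3]  = -8

-8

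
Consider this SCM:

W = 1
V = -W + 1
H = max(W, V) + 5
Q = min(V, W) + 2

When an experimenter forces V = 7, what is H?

The intervention breaks the incoming arrows to V: V = -W + 1 no longer applies, and V = 7.
H = max(W, V) + 5  [with W=1, V=7]  = 12

12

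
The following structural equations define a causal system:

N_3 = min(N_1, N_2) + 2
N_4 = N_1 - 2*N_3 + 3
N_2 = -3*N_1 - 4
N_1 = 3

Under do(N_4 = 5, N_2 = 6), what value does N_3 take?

Setting N_4 = 5, N_2 = 6 by intervention discards those variables' equations.
N_3 = min(N_1, N_2) + 2  [with N_1=3, N_2=6]  = 5

5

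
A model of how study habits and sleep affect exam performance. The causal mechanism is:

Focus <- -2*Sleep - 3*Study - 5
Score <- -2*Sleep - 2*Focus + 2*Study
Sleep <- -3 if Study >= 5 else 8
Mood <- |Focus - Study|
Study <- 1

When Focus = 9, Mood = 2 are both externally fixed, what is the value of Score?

-32

The joint intervention fixes Focus = 9, Mood = 2, removing each variable's own equation.
Sleep = -3 if Study >= 5 else 8  [with Study=1]  = 8
Score = -2*Sleep - 2*Focus + 2*Study  [with Sleep=8, Focus=9, Study=1]  = -32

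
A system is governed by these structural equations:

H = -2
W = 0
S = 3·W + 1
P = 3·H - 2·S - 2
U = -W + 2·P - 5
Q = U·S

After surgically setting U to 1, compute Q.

The intervention breaks the incoming arrows to U: U = -W + 2·P - 5 no longer applies, and U = 1.
S = 3·W + 1  [with W=0]  = 1
Q = U·S  [with U=1, S=1]  = 1

1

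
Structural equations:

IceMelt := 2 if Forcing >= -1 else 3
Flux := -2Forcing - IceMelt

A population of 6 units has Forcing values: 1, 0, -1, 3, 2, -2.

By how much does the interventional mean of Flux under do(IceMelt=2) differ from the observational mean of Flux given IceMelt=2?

The intervention sets IceMelt=2 in all 6 units regardless of Forcing. Recomputing Flux per unit gives -4, -2, 0, -8, -6, 2; average -3.
E[Flux|IceMelt=2] averages over only the 5 units with IceMelt=2 (Forcing = 1, 0, -1, 3, 2): Flux = -4, -2, 0, -8, -6, mean -4.
Difference = -3 − (-4) = 1.

1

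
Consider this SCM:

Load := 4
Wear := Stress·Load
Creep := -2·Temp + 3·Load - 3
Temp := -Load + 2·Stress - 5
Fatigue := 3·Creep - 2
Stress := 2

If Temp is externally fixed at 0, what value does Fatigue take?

The intervention breaks the incoming arrows to Temp: Temp := -Load + 2·Stress - 5 no longer applies, and Temp = 0.
Creep = -2·Temp + 3·Load - 3  [with Temp=0, Load=4]  = 9
Fatigue = 3·Creep - 2  [with Creep=9]  = 25

25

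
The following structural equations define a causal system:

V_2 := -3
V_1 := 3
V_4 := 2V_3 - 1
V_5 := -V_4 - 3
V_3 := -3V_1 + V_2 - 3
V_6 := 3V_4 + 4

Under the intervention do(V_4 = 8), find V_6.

Under do(V_4=8), the mechanism V_4 := 2V_3 - 1 is discarded; V_4 is fixed at 8.
V_6 = 3V_4 + 4  [with V_4=8]  = 28

28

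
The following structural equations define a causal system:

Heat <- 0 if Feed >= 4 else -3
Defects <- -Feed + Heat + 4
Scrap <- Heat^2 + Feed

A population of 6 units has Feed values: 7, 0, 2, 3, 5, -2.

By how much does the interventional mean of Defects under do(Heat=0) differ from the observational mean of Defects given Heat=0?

Under do(Heat=0), Heat's equation is replaced by Heat=0 for every unit. Per-unit Defects: -3, 4, 2, 1, -1, 6. Mean = 1.5.
E[Defects|Heat=0] averages over only the 2 units with Heat=0 (Feed = 7, 5): Defects = -3, -1, mean -2.
Difference = 1.5 − (-2) = 3.5.

3.5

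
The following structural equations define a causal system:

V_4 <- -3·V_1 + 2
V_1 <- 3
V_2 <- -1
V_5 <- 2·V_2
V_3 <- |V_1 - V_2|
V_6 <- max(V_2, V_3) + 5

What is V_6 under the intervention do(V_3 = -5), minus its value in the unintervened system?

The intervention breaks the incoming arrows to V_3: V_3 <- |V_1 - V_2| no longer applies, and V_3 = -5.
V_6 = max(V_2, V_3) + 5  [with V_2=-1, V_3=-5]  = 4
Without intervention: V_3 = |V_1 - V_2|  [with V_1=3, V_2=-1]  = 4; V_6 = max(V_2, V_3) + 5  [with V_2=-1, V_3=4]  = 9.
Change = 4 − 9 = -5.

-5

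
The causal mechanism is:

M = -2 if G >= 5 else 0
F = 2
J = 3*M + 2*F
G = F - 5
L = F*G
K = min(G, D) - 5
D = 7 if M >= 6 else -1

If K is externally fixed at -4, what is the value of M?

0

Intervening sets K = -4 and removes its equation (K = min(G, D) - 5).
M is not downstream of the intervention, so its value is determined by the original equations.
G = F - 5  [with F=2]  = -3
M = -2 if G >= 5 else 0  [with G=-3]  = 0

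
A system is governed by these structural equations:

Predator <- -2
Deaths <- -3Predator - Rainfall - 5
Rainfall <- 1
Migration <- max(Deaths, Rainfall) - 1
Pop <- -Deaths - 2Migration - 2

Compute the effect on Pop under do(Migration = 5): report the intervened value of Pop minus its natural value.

Intervening sets Migration = 5 and removes its equation (Migration <- max(Deaths, Rainfall) - 1).
Deaths = -3Predator - Rainfall - 5  [with Predator=-2, Rainfall=1]  = 0
Pop = -Deaths - 2Migration - 2  [with Deaths=0, Migration=5]  = -12
Without intervention: Deaths = -3Predator - Rainfall - 5  [with Predator=-2, Rainfall=1]  = 0; Migration = max(Deaths, Rainfall) - 1  [with Deaths=0, Rainfall=1]  = 0; Pop = -Deaths - 2Migration - 2  [with Deaths=0, Migration=0]  = -2.
Change = -12 − (-2) = -10.

-10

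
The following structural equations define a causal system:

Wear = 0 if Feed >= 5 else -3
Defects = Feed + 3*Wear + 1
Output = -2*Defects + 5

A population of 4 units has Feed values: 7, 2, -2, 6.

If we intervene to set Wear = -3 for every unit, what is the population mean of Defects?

-4.75

Every unit gets Wear=-3 under the intervention. Defects values become -1, -6, -10, -2; E[Defects|do(Wear=-3)] = -4.75.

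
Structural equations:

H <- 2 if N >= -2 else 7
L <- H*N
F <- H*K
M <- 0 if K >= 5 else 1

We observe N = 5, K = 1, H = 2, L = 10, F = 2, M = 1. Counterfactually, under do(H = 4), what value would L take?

The intervention breaks the incoming arrows to H: H <- 2 if N >= -2 else 7 no longer applies, and H = 4.
L = H*N  [with H=4, N=5]  = 20

20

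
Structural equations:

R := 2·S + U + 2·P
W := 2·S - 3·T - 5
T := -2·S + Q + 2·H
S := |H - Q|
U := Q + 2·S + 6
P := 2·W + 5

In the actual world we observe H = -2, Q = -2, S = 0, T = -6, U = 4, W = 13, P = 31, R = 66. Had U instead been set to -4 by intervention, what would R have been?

do(U=-4) replaces the equation U := Q + 2·S + 6 with the constant U = -4.
S = |H - Q|  [with H=-2, Q=-2]  = 0
T = -2·S + Q + 2·H  [with S=0, Q=-2, H=-2]  = -6
W = 2·S - 3·T - 5  [with S=0, T=-6]  = 13
P = 2·W + 5  [with W=13]  = 31
R = 2·S + U + 2·P  [with S=0, U=-4, P=31]  = 58

58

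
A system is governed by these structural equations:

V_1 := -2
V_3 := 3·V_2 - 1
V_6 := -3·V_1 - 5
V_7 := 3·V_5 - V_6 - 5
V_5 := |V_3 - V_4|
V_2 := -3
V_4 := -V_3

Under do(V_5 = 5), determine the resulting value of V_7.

Under do(V_5=5), the mechanism V_5 := |V_3 - V_4| is discarded; V_5 is fixed at 5.
V_6 = -3·V_1 - 5  [with V_1=-2]  = 1
V_7 = 3·V_5 - V_6 - 5  [with V_5=5, V_6=1]  = 9

9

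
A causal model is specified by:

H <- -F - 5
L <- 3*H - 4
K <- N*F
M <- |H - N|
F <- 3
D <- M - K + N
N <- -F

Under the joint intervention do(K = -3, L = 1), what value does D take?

5

Under do(K = -3, L = 1), each intervened variable's structural equation is replaced by its fixed value.
N = -F  [with F=3]  = -3
H = -F - 5  [with F=3]  = -8
M = |H - N|  [with H=-8, N=-3]  = 5
D = M - K + N  [with M=5, K=-3, N=-3]  = 5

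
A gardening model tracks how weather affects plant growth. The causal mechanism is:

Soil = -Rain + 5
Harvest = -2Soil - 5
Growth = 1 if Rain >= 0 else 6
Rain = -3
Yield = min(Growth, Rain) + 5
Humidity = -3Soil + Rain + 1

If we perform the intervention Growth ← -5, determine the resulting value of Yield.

0

do(Growth=-5) replaces the equation Growth = 1 if Rain >= 0 else 6 with the constant Growth = -5.
Yield = min(Growth, Rain) + 5  [with Growth=-5, Rain=-3]  = 0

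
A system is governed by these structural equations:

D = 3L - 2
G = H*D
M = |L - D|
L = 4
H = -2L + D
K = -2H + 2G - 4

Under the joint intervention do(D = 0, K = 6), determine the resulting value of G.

0

The joint intervention fixes D = 0, K = 6, removing each variable's own equation.
H = -2L + D  [with L=4, D=0]  = -8
G = H*D  [with H=-8, D=0]  = 0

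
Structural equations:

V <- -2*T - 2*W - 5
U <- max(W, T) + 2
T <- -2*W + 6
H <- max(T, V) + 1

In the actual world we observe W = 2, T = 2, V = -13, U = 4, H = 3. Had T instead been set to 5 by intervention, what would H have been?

do(T=5) replaces the equation T <- -2*W + 6 with the constant T = 5.
V = -2*T - 2*W - 5  [with T=5, W=2]  = -19
H = max(T, V) + 1  [with T=5, V=-19]  = 6

6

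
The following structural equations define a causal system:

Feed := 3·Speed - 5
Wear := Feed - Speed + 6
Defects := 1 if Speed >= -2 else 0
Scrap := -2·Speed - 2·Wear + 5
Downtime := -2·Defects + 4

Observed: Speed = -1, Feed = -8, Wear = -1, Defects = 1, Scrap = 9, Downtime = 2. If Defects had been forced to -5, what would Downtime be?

Under do(Defects=-5), the mechanism Defects := 1 if Speed >= -2 else 0 is discarded; Defects is fixed at -5.
Downtime = -2·Defects + 4  [with Defects=-5]  = 14

14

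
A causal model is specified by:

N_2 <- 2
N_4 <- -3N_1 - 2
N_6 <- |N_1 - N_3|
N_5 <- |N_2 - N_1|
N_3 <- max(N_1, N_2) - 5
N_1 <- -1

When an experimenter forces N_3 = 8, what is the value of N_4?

1

The intervention breaks the incoming arrows to N_3: N_3 <- max(N_1, N_2) - 5 no longer applies, and N_3 = 8.
N_4 is not downstream of the intervention, so its value is determined by the original equations.
N_4 = -3N_1 - 2  [with N_1=-1]  = 1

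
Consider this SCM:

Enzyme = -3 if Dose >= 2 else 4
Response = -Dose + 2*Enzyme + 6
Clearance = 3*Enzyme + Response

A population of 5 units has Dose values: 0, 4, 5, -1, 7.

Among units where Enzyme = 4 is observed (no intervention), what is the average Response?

14.5

Conditioning on Enzyme=4 selects the 2 unit(s) with Dose ∈ {0, -1}. Their Response values: 14, 15. Mean = 14.5.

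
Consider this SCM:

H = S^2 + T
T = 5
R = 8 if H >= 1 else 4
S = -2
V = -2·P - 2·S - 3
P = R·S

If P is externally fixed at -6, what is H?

9

do(P=-6) replaces the equation P = R·S with the constant P = -6.
H is not downstream of the intervention, so its value is determined by the original equations.
H = S^2 + T  [with S=-2, T=5]  = 9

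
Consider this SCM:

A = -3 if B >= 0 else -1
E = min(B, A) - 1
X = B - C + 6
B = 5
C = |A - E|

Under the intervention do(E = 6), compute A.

-3

Under do(E=6), the mechanism E = min(B, A) - 1 is discarded; E is fixed at 6.
Since A is not a descendant of the intervened variable, it is unaffected.
A = -3 if B >= 0 else -1  [with B=5]  = -3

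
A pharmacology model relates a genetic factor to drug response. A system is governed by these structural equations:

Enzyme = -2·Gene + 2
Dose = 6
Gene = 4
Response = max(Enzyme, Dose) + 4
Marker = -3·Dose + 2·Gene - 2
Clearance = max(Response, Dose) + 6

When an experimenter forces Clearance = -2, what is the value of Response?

10

do(Clearance=-2) replaces the equation Clearance = max(Response, Dose) + 6 with the constant Clearance = -2.
Since Response is not a descendant of the intervened variable, it is unaffected.
Enzyme = -2·Gene + 2  [with Gene=4]  = -6
Response = max(Enzyme, Dose) + 4  [with Enzyme=-6, Dose=6]  = 10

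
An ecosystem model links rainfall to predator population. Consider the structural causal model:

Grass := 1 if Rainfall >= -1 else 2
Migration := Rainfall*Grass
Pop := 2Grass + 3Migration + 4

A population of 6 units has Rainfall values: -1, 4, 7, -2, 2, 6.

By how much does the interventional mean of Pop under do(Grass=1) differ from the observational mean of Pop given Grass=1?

do(Grass=1) breaks Grass's dependence on Rainfall. With Grass=1 fixed, Pop across the units is 3, 18, 27, 0, 12, 24, mean 14.
Observing Grass=1 restricts to units where Grass's equation naturally yields 1: Rainfall ∈ {-1, 4, 7, 2, 6}. In that subpopulation Pop = 3, 18, 27, 12, 24, mean 16.8.
Difference = 14 − 16.8 = -2.8.

-2.8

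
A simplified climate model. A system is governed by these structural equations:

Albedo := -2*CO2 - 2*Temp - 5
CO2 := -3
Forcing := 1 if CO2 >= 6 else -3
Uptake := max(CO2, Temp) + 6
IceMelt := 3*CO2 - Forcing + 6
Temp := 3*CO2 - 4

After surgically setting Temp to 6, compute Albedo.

do(Temp=6) replaces the equation Temp := 3*CO2 - 4 with the constant Temp = 6.
Albedo = -2*CO2 - 2*Temp - 5  [with CO2=-3, Temp=6]  = -11

-11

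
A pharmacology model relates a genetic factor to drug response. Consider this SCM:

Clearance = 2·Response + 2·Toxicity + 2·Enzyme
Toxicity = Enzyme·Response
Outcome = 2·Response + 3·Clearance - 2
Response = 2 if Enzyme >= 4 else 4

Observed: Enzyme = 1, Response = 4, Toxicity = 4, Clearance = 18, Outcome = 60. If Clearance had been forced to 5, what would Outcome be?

Intervening sets Clearance = 5 and removes its equation (Clearance = 2·Response + 2·Toxicity + 2·Enzyme).
Response = 2 if Enzyme >= 4 else 4  [with Enzyme=1]  = 4
Outcome = 2·Response + 3·Clearance - 2  [with Response=4, Clearance=5]  = 21

21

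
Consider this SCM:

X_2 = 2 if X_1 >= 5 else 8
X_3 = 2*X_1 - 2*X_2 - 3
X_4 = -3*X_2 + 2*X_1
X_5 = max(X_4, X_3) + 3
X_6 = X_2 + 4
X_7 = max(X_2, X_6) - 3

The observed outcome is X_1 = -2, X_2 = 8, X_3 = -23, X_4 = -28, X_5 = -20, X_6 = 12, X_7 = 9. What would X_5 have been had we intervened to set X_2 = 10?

do(X_2=10) replaces the equation X_2 = 2 if X_1 >= 5 else 8 with the constant X_2 = 10.
X_3 = 2*X_1 - 2*X_2 - 3  [with X_1=-2, X_2=10]  = -27
X_4 = -3*X_2 + 2*X_1  [with X_2=10, X_1=-2]  = -34
X_5 = max(X_4, X_3) + 3  [with X_4=-34, X_3=-27]  = -24

-24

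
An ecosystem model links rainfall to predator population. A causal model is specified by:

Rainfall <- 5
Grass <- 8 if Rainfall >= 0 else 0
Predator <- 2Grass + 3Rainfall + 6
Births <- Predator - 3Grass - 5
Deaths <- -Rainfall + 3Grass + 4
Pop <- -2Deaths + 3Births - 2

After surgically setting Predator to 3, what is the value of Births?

-26

The intervention breaks the incoming arrows to Predator: Predator <- 2Grass + 3Rainfall + 6 no longer applies, and Predator = 3.
Grass = 8 if Rainfall >= 0 else 0  [with Rainfall=5]  = 8
Births = Predator - 3Grass - 5  [with Predator=3, Grass=8]  = -26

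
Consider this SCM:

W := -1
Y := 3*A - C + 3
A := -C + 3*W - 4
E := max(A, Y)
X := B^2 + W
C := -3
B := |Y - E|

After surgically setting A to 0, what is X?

The intervention breaks the incoming arrows to A: A := -C + 3*W - 4 no longer applies, and A = 0.
Y = 3*A - C + 3  [with A=0, C=-3]  = 6
E = max(A, Y)  [with A=0, Y=6]  = 6
B = |Y - E|  [with Y=6, E=6]  = 0
X = B^2 + W  [with B=0, W=-1]  = -1

-1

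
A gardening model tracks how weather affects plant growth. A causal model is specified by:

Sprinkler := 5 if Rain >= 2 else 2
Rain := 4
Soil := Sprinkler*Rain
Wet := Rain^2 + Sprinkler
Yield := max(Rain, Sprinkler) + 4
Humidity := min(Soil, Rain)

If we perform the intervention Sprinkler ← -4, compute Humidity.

-16

do(Sprinkler=-4) replaces the equation Sprinkler := 5 if Rain >= 2 else 2 with the constant Sprinkler = -4.
Soil = Sprinkler*Rain  [with Sprinkler=-4, Rain=4]  = -16
Humidity = min(Soil, Rain)  [with Soil=-16, Rain=4]  = -16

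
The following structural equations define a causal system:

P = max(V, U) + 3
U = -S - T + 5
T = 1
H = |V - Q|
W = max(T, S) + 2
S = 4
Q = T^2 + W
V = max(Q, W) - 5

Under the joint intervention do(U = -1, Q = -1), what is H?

Under do(U = -1, Q = -1), each intervened variable's structural equation is replaced by its fixed value.
W = max(T, S) + 2  [with T=1, S=4]  = 6
V = max(Q, W) - 5  [with Q=-1, W=6]  = 1
H = |V - Q|  [with V=1, Q=-1]  = 2

2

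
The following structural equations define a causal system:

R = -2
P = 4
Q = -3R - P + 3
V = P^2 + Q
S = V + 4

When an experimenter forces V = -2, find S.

2

Intervening sets V = -2 and removes its equation (V = P^2 + Q).
S = V + 4  [with V=-2]  = 2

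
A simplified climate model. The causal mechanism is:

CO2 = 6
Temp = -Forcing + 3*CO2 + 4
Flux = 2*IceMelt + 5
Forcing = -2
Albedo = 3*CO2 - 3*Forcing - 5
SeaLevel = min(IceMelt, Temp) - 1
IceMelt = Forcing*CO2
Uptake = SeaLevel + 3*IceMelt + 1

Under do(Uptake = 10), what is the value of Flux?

-19

Intervening sets Uptake = 10 and removes its equation (Uptake = SeaLevel + 3*IceMelt + 1).
Since Flux is not a descendant of the intervened variable, it is unaffected.
IceMelt = Forcing*CO2  [with Forcing=-2, CO2=6]  = -12
Flux = 2*IceMelt + 5  [with IceMelt=-12]  = -19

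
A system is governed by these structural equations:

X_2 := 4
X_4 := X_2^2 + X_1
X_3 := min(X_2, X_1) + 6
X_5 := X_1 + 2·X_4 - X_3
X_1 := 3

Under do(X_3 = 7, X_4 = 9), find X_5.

14

Setting X_3 = 7, X_4 = 9 by intervention discards those variables' equations.
X_5 = X_1 + 2·X_4 - X_3  [with X_1=3, X_4=9, X_3=7]  = 14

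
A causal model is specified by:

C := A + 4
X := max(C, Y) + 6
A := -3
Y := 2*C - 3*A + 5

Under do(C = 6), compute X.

32

Under do(C=6), the mechanism C := A + 4 is discarded; C is fixed at 6.
Y = 2*C - 3*A + 5  [with C=6, A=-3]  = 26
X = max(C, Y) + 6  [with C=6, Y=26]  = 32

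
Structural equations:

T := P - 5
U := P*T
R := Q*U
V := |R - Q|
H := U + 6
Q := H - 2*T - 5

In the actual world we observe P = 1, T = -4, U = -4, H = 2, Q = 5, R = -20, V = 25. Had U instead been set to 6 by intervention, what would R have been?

90

The intervention breaks the incoming arrows to U: U := P*T no longer applies, and U = 6.
T = P - 5  [with P=1]  = -4
H = U + 6  [with U=6]  = 12
Q = H - 2*T - 5  [with H=12, T=-4]  = 15
R = Q*U  [with Q=15, U=6]  = 90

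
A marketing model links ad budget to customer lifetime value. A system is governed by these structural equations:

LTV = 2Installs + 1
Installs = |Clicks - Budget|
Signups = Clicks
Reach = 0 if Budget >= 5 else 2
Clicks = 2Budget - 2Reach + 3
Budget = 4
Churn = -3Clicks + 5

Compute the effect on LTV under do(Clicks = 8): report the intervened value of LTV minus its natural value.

The intervention breaks the incoming arrows to Clicks: Clicks = 2Budget - 2Reach + 3 no longer applies, and Clicks = 8.
Installs = |Clicks - Budget|  [with Clicks=8, Budget=4]  = 4
LTV = 2Installs + 1  [with Installs=4]  = 9
Without intervention: Reach = 0 if Budget >= 5 else 2  [with Budget=4]  = 2; Clicks = 2Budget - 2Reach + 3  [with Budget=4, Reach=2]  = 7; Installs = |Clicks - Budget|  [with Clicks=7, Budget=4]  = 3; LTV = 2Installs + 1  [with Installs=3]  = 7.
Change = 9 − 7 = 2.

2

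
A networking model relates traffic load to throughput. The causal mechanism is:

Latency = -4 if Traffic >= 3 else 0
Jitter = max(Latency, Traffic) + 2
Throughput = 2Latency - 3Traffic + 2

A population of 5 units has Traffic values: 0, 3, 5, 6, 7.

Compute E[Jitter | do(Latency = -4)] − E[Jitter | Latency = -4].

do(Latency=-4) breaks Latency's dependence on Traffic. With Latency=-4 fixed, Jitter across the units is 2, 5, 7, 8, 9, mean 6.2.
Conditioning on Latency=-4 selects the 4 unit(s) with Traffic ∈ {3, 5, 6, 7}. Their Jitter values: 5, 7, 8, 9. Mean = 7.25.
Difference = 6.2 − 7.25 = -1.05.

-1.05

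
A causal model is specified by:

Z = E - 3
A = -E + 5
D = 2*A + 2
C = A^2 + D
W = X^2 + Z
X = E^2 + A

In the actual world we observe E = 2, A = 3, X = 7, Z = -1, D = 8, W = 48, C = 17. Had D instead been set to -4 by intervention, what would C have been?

Under do(D=-4), the mechanism D = 2*A + 2 is discarded; D is fixed at -4.
A = -E + 5  [with E=2]  = 3
C = A^2 + D  [with A=3, D=-4]  = 5

5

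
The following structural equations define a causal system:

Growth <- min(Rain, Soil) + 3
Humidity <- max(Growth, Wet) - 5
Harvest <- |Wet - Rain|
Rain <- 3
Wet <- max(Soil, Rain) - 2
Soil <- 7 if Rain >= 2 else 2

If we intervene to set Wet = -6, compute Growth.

The intervention breaks the incoming arrows to Wet: Wet <- max(Soil, Rain) - 2 no longer applies, and Wet = -6.
Growth is not downstream of the intervention, so its value is determined by the original equations.
Soil = 7 if Rain >= 2 else 2  [with Rain=3]  = 7
Growth = min(Rain, Soil) + 3  [with Rain=3, Soil=7]  = 6

6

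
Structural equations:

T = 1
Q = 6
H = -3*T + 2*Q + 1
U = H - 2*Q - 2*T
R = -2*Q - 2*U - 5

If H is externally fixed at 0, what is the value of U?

-14

The intervention breaks the incoming arrows to H: H = -3*T + 2*Q + 1 no longer applies, and H = 0.
U = H - 2*Q - 2*T  [with H=0, Q=6, T=1]  = -14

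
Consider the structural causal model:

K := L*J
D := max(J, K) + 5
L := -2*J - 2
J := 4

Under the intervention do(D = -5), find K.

-40

Under do(D=-5), the mechanism D := max(J, K) + 5 is discarded; D is fixed at -5.
Since K is not a descendant of the intervened variable, it is unaffected.
L = -2*J - 2  [with J=4]  = -10
K = L*J  [with L=-10, J=4]  = -40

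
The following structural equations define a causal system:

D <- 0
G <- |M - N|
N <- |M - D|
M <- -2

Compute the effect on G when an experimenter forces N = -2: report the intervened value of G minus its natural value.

-4

The intervention breaks the incoming arrows to N: N <- |M - D| no longer applies, and N = -2.
G = |M - N|  [with M=-2, N=-2]  = 0
Without intervention: N = |M - D|  [with M=-2, D=0]  = 2; G = |M - N|  [with M=-2, N=2]  = 4.
Change = 0 − 4 = -4.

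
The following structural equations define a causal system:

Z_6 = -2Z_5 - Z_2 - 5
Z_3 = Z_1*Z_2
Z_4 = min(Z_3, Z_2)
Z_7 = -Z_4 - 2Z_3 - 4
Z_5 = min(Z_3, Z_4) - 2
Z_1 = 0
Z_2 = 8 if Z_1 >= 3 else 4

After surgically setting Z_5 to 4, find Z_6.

-17

The intervention breaks the incoming arrows to Z_5: Z_5 = min(Z_3, Z_4) - 2 no longer applies, and Z_5 = 4.
Z_2 = 8 if Z_1 >= 3 else 4  [with Z_1=0]  = 4
Z_6 = -2Z_5 - Z_2 - 5  [with Z_5=4, Z_2=4]  = -17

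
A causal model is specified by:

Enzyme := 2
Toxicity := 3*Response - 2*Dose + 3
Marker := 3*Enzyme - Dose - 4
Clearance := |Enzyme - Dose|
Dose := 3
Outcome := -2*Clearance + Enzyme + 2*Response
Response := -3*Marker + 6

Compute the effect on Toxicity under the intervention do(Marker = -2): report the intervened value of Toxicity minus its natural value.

do(Marker=-2) replaces the equation Marker := 3*Enzyme - Dose - 4 with the constant Marker = -2.
Response = -3*Marker + 6  [with Marker=-2]  = 12
Toxicity = 3*Response - 2*Dose + 3  [with Response=12, Dose=3]  = 33
Without intervention: Marker = 3*Enzyme - Dose - 4  [with Enzyme=2, Dose=3]  = -1; Response = -3*Marker + 6  [with Marker=-1]  = 9; Toxicity = 3*Response - 2*Dose + 3  [with Response=9, Dose=3]  = 24.
Change = 33 − 24 = 9.

9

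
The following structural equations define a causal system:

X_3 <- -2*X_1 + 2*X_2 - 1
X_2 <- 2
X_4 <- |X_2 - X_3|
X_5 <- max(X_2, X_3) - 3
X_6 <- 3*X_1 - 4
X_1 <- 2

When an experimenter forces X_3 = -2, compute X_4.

4

The intervention breaks the incoming arrows to X_3: X_3 <- -2*X_1 + 2*X_2 - 1 no longer applies, and X_3 = -2.
X_4 = |X_2 - X_3|  [with X_2=2, X_3=-2]  = 4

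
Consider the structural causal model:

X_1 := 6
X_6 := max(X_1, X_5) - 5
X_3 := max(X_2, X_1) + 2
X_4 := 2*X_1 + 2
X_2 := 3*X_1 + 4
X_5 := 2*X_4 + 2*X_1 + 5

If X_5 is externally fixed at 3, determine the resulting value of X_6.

The intervention breaks the incoming arrows to X_5: X_5 := 2*X_4 + 2*X_1 + 5 no longer applies, and X_5 = 3.
X_6 = max(X_1, X_5) - 5  [with X_1=6, X_5=3]  = 1

1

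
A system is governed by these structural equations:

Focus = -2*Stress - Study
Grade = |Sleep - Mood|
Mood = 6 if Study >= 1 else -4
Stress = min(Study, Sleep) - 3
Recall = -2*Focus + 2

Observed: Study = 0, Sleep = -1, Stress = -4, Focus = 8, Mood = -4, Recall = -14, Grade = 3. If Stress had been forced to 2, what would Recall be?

10

The intervention breaks the incoming arrows to Stress: Stress = min(Study, Sleep) - 3 no longer applies, and Stress = 2.
Focus = -2*Stress - Study  [with Stress=2, Study=0]  = -4
Recall = -2*Focus + 2  [with Focus=-4]  = 10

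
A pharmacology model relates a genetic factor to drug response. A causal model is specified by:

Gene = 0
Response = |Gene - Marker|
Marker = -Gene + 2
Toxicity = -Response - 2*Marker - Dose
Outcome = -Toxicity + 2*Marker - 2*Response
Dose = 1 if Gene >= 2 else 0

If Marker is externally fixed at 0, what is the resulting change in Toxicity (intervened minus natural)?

6

do(Marker=0) replaces the equation Marker = -Gene + 2 with the constant Marker = 0.
Dose = 1 if Gene >= 2 else 0  [with Gene=0]  = 0
Response = |Gene - Marker|  [with Gene=0, Marker=0]  = 0
Toxicity = -Response - 2*Marker - Dose  [with Response=0, Marker=0, Dose=0]  = 0
Without intervention: Dose = 1 if Gene >= 2 else 0  [with Gene=0]  = 0; Marker = -Gene + 2  [with Gene=0]  = 2; Response = |Gene - Marker|  [with Gene=0, Marker=2]  = 2; Toxicity = -Response - 2*Marker - Dose  [with Response=2, Marker=2, Dose=0]  = -6.
Change = 0 − (-6) = 6.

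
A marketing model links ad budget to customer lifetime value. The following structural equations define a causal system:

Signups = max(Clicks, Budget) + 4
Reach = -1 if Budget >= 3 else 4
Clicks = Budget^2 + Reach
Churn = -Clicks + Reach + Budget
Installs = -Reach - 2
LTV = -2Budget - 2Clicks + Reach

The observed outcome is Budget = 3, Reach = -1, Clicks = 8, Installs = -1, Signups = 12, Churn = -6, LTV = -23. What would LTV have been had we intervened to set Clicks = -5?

3

The intervention breaks the incoming arrows to Clicks: Clicks = Budget^2 + Reach no longer applies, and Clicks = -5.
Reach = -1 if Budget >= 3 else 4  [with Budget=3]  = -1
LTV = -2Budget - 2Clicks + Reach  [with Budget=3, Clicks=-5, Reach=-1]  = 3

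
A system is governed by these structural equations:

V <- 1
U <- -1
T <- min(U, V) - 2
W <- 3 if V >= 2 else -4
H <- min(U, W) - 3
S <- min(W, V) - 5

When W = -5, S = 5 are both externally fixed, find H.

-8

Setting W = -5, S = 5 by intervention discards those variables' equations.
H = min(U, W) - 3  [with U=-1, W=-5]  = -8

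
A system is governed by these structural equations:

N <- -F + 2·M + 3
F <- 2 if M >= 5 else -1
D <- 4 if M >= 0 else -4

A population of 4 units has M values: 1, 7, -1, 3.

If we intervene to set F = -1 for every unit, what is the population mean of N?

9

do(F=-1) breaks F's dependence on M. With F=-1 fixed, N across the units is 6, 18, 2, 10, mean 9.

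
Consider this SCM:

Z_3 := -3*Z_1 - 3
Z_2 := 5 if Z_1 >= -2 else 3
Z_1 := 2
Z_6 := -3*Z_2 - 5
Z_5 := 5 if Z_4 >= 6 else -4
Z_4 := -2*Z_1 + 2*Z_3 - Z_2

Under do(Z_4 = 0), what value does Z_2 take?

The intervention breaks the incoming arrows to Z_4: Z_4 := -2*Z_1 + 2*Z_3 - Z_2 no longer applies, and Z_4 = 0.
Since Z_2 is not a descendant of the intervened variable, it is unaffected.
Z_2 = 5 if Z_1 >= -2 else 3  [with Z_1=2]  = 5

5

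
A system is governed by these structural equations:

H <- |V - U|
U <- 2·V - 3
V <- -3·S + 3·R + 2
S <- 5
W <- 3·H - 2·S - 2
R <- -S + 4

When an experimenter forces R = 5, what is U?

Under do(R=5), the mechanism R <- -S + 4 is discarded; R is fixed at 5.
V = -3·S + 3·R + 2  [with S=5, R=5]  = 2
U = 2·V - 3  [with V=2]  = 1

1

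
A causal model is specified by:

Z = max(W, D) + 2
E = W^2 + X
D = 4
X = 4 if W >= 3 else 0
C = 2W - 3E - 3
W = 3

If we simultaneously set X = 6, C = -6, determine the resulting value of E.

Setting X = 6, C = -6 by intervention discards those variables' equations.
E = W^2 + X  [with W=3, X=6]  = 15

15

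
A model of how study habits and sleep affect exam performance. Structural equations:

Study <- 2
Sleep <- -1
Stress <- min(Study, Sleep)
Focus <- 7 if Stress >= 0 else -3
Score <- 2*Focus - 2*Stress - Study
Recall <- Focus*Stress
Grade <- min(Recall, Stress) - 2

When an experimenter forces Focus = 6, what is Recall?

Under do(Focus=6), the mechanism Focus <- 7 if Stress >= 0 else -3 is discarded; Focus is fixed at 6.
Stress = min(Study, Sleep)  [with Study=2, Sleep=-1]  = -1
Recall = Focus*Stress  [with Focus=6, Stress=-1]  = -6

-6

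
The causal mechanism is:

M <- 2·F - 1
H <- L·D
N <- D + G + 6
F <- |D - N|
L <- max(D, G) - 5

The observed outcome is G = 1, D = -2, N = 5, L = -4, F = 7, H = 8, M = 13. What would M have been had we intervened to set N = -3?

1

The intervention breaks the incoming arrows to N: N <- D + G + 6 no longer applies, and N = -3.
F = |D - N|  [with D=-2, N=-3]  = 1
M = 2·F - 1  [with F=1]  = 1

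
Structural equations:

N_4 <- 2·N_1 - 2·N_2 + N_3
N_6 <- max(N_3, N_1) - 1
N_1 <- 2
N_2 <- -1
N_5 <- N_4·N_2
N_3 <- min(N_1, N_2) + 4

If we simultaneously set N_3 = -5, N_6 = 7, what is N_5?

-1

The joint intervention fixes N_3 = -5, N_6 = 7, removing each variable's own equation.
N_4 = 2·N_1 - 2·N_2 + N_3  [with N_1=2, N_2=-1, N_3=-5]  = 1
N_5 = N_4·N_2  [with N_4=1, N_2=-1]  = -1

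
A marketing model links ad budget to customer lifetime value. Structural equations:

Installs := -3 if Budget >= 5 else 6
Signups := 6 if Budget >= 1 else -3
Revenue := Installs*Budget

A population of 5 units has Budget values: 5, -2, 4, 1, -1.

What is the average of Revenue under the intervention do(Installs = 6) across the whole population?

Every unit gets Installs=6 under the intervention. Revenue values become 30, -12, 24, 6, -6; E[Revenue|do(Installs=6)] = 8.4.

8.4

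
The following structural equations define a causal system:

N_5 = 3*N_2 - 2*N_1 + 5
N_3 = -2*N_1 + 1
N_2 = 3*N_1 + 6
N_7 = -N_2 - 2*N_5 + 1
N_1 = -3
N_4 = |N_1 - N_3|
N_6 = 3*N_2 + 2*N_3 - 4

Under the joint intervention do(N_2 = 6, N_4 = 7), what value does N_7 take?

-63

Setting N_2 = 6, N_4 = 7 by intervention discards those variables' equations.
N_5 = 3*N_2 - 2*N_1 + 5  [with N_2=6, N_1=-3]  = 29
N_7 = -N_2 - 2*N_5 + 1  [with N_2=6, N_5=29]  = -63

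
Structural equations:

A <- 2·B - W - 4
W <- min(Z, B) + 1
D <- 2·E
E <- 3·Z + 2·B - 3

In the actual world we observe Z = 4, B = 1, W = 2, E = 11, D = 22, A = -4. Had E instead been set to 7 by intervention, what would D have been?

Intervening sets E = 7 and removes its equation (E <- 3·Z + 2·B - 3).
D = 2·E  [with E=7]  = 14

14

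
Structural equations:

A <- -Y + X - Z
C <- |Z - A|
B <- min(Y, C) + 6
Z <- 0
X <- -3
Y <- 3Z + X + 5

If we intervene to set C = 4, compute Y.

2

do(C=4) replaces the equation C <- |Z - A| with the constant C = 4.
Y is not downstream of the intervention, so its value is determined by the original equations.
Y = 3Z + X + 5  [with Z=0, X=-3]  = 2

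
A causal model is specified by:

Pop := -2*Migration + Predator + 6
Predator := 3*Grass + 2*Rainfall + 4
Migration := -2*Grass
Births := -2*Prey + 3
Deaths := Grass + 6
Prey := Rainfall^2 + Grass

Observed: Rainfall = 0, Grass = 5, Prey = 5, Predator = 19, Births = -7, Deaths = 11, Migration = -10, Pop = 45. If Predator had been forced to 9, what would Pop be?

35

do(Predator=9) replaces the equation Predator := 3*Grass + 2*Rainfall + 4 with the constant Predator = 9.
Migration = -2*Grass  [with Grass=5]  = -10
Pop = -2*Migration + Predator + 6  [with Migration=-10, Predator=9]  = 35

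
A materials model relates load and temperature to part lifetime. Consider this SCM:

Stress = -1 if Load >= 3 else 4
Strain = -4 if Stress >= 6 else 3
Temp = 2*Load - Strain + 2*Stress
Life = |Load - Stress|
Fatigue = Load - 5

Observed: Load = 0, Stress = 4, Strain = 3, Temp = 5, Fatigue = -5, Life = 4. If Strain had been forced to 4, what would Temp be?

4

The intervention breaks the incoming arrows to Strain: Strain = -4 if Stress >= 6 else 3 no longer applies, and Strain = 4.
Stress = -1 if Load >= 3 else 4  [with Load=0]  = 4
Temp = 2*Load - Strain + 2*Stress  [with Load=0, Strain=4, Stress=4]  = 4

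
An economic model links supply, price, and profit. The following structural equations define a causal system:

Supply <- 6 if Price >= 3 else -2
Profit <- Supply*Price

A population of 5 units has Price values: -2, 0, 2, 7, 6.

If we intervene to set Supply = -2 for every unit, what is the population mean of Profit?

Every unit gets Supply=-2 under the intervention. Profit values become 4, 0, -4, -14, -12; E[Profit|do(Supply=-2)] = -5.2.

-5.2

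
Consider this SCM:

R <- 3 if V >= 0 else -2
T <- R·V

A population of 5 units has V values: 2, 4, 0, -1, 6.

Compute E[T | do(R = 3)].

6.6

Under do(R=3), R's equation is replaced by R=3 for every unit. Per-unit T: 6, 12, 0, -3, 18. Mean = 6.6.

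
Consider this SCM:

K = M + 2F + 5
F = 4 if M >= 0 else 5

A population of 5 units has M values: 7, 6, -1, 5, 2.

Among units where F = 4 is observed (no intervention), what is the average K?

Conditioning on F=4 selects the 4 unit(s) with M ∈ {7, 6, 5, 2}. Their K values: 20, 19, 18, 15. Mean = 18.

18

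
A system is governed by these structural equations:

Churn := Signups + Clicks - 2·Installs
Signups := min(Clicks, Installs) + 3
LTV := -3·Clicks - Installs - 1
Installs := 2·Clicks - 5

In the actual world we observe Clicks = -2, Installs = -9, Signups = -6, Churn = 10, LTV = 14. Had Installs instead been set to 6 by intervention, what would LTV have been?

-1

do(Installs=6) replaces the equation Installs := 2·Clicks - 5 with the constant Installs = 6.
LTV = -3·Clicks - Installs - 1  [with Clicks=-2, Installs=6]  = -1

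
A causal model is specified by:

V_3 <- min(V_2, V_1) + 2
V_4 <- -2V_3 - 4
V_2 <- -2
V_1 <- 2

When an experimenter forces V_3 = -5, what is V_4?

The intervention breaks the incoming arrows to V_3: V_3 <- min(V_2, V_1) + 2 no longer applies, and V_3 = -5.
V_4 = -2V_3 - 4  [with V_3=-5]  = 6

6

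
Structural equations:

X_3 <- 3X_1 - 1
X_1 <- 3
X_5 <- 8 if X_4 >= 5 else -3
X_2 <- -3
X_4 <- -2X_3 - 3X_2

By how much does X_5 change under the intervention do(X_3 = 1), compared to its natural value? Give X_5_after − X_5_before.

11

do(X_3=1) replaces the equation X_3 <- 3X_1 - 1 with the constant X_3 = 1.
X_4 = -2X_3 - 3X_2  [with X_3=1, X_2=-3]  = 7
X_5 = 8 if X_4 >= 5 else -3  [with X_4=7]  = 8
Without intervention: X_3 = 3X_1 - 1  [with X_1=3]  = 8; X_4 = -2X_3 - 3X_2  [with X_3=8, X_2=-3]  = -7; X_5 = 8 if X_4 >= 5 else -3  [with X_4=-7]  = -3.
Change = 8 − (-3) = 11.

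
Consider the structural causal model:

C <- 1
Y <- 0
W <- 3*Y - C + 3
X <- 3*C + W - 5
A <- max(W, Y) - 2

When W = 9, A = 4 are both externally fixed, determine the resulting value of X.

The joint intervention fixes W = 9, A = 4, removing each variable's own equation.
X = 3*C + W - 5  [with C=1, W=9]  = 7

7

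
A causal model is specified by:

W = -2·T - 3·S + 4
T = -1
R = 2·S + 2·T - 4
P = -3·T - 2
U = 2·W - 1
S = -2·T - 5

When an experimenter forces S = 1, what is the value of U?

5

Under do(S=1), the mechanism S = -2·T - 5 is discarded; S is fixed at 1.
W = -2·T - 3·S + 4  [with T=-1, S=1]  = 3
U = 2·W - 1  [with W=3]  = 5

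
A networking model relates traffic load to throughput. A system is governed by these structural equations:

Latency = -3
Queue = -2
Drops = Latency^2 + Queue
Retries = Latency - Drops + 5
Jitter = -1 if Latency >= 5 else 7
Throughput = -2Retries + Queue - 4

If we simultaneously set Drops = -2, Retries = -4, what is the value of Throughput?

Setting Drops = -2, Retries = -4 by intervention discards those variables' equations.
Throughput = -2Retries + Queue - 4  [with Retries=-4, Queue=-2]  = 2

2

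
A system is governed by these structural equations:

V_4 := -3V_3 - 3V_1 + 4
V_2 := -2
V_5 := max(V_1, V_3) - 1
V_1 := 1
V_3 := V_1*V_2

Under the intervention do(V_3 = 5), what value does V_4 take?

-14

The intervention breaks the incoming arrows to V_3: V_3 := V_1*V_2 no longer applies, and V_3 = 5.
V_4 = -3V_3 - 3V_1 + 4  [with V_3=5, V_1=1]  = -14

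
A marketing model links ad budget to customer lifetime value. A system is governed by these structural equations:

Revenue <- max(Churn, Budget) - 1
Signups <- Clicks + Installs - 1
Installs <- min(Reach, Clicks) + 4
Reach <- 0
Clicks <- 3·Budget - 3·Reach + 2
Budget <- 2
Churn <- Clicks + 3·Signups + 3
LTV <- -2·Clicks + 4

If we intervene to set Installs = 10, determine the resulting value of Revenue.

The intervention breaks the incoming arrows to Installs: Installs <- min(Reach, Clicks) + 4 no longer applies, and Installs = 10.
Clicks = 3·Budget - 3·Reach + 2  [with Budget=2, Reach=0]  = 8
Signups = Clicks + Installs - 1  [with Clicks=8, Installs=10]  = 17
Churn = Clicks + 3·Signups + 3  [with Clicks=8, Signups=17]  = 62
Revenue = max(Churn, Budget) - 1  [with Churn=62, Budget=2]  = 61

61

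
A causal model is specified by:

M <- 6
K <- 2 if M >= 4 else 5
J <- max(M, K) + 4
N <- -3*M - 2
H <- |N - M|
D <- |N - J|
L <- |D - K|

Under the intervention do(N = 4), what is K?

2

The intervention breaks the incoming arrows to N: N <- -3*M - 2 no longer applies, and N = 4.
Since K is not a descendant of the intervened variable, it is unaffected.
K = 2 if M >= 4 else 5  [with M=6]  = 2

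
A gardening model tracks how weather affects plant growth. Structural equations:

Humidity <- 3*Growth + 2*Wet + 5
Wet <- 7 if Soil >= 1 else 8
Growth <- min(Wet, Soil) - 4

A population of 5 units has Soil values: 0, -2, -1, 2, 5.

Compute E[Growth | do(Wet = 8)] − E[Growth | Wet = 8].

1.8

do(Wet=8) breaks Wet's dependence on Soil. With Wet=8 fixed, Growth across the units is -4, -6, -5, -2, 1, mean -3.2.
Conditioning on Wet=8 selects the 3 unit(s) with Soil ∈ {0, -2, -1}. Their Growth values: -4, -6, -5. Mean = -5.
Difference = -3.2 − (-5) = 1.8.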